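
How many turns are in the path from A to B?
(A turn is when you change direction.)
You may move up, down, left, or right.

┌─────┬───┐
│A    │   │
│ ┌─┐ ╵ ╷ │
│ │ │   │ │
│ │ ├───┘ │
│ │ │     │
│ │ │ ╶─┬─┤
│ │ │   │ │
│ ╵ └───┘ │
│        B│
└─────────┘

Directions: down, down, down, down, right, right, right, right
Number of turns: 1

Solution:

┌─────┬───┐
│A    │   │
│ ┌─┐ ╵ ╷ │
│↓│ │   │ │
│ │ ├───┘ │
│↓│ │     │
│ │ │ ╶─┬─┤
│↓│ │   │ │
│ ╵ └───┘ │
│↳ → → → B│
└─────────┘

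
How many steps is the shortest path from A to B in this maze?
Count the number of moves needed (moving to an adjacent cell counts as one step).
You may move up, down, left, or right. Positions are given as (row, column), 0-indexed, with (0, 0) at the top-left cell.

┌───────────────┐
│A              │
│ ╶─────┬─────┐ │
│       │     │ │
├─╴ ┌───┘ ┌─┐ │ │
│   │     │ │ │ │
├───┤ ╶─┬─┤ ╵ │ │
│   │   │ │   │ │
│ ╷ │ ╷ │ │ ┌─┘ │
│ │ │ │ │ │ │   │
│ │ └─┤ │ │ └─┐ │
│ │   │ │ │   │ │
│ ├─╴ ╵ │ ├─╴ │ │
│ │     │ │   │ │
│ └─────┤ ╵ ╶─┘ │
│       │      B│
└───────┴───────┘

Using BFS to find shortest path:
Start: (0, 0), End: (7, 7)
Path found:
(0,0) → (0,1) → (0,2) → (0,3) → (0,4) → (0,5) → (0,6) → (0,7) → (1,7) → (2,7) → (3,7) → (4,7) → (5,7) → (6,7) → (7,7)
Number of steps: 14

Solution:

┌───────────────┐
│A → → → → → → ↓│
│ ╶─────┬─────┐ │
│       │     │↓│
├─╴ ┌───┘ ┌─┐ │ │
│   │     │ │ │↓│
├───┤ ╶─┬─┤ ╵ │ │
│   │   │ │   │↓│
│ ╷ │ ╷ │ │ ┌─┘ │
│ │ │ │ │ │ │  ↓│
│ │ └─┤ │ │ └─┐ │
│ │   │ │ │   │↓│
│ ├─╴ ╵ │ ├─╴ │ │
│ │     │ │   │↓│
│ └─────┤ ╵ ╶─┘ │
│       │      B│
└───────┴───────┘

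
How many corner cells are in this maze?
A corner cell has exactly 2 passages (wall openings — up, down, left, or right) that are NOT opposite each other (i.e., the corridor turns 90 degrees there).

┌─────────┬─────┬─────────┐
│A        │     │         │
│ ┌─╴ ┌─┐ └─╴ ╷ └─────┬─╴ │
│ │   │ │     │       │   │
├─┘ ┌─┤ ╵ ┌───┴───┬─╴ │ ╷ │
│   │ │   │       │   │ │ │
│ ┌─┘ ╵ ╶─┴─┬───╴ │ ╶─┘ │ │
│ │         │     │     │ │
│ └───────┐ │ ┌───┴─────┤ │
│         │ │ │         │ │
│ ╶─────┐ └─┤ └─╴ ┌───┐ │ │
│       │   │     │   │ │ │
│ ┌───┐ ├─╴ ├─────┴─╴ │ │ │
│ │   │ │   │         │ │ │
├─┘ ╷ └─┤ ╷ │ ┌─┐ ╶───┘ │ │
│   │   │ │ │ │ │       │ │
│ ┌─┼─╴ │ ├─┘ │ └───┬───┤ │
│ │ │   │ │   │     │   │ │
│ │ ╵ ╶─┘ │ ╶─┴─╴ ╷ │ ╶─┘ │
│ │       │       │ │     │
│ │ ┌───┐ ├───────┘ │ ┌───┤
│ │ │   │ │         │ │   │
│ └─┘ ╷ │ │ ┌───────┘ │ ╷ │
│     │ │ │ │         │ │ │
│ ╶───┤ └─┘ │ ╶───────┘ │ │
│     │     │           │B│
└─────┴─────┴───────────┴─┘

Counting corner cells (2 non-opposite passages):
Total corners: 64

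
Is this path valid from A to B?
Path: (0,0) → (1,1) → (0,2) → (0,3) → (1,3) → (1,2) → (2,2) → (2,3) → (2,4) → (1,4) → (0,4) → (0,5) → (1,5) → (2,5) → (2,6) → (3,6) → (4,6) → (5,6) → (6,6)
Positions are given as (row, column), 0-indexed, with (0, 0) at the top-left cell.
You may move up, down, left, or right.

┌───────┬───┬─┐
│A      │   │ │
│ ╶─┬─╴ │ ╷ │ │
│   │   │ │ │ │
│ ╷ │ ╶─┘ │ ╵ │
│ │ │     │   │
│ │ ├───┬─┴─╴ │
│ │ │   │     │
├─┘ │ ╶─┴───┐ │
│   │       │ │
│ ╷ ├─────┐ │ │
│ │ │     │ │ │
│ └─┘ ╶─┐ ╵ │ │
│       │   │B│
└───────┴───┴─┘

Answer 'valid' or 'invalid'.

Checking path validity:
Result: Invalid move at step 1: cannot move from (0, 0) to (1, 1).

invalid

Correct solution:

┌───────┬───┬─┐
│A → → ↓│↱ ↓│ │
│ ╶─┬─╴ │ ╷ │ │
│   │↓ ↲│↑│↓│ │
│ ╷ │ ╶─┘ │ ╵ │
│ │ │↳ → ↑│↳ ↓│
│ │ ├───┬─┴─╴ │
│ │ │   │    ↓│
├─┘ │ ╶─┴───┐ │
│   │       │↓│
│ ╷ ├─────┐ │ │
│ │ │     │ │↓│
│ └─┘ ╶─┐ ╵ │ │
│       │   │B│
└───────┴───┴─┘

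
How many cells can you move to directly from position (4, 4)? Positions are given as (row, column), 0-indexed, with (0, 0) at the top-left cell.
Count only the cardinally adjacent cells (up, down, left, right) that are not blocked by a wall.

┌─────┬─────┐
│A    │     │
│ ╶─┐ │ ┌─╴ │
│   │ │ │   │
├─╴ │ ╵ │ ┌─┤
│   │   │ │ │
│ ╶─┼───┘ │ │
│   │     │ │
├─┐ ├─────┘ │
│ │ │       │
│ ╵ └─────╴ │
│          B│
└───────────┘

Checking passable neighbors of (4, 4):
Neighbors: (4, 3), (4, 5)
Count: 2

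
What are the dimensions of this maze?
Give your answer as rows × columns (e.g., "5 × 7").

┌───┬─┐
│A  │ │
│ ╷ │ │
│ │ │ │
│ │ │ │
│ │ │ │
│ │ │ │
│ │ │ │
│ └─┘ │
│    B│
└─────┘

Counting the maze dimensions:
Rows (vertical): 5
Columns (horizontal): 3
Dimensions: 5 × 3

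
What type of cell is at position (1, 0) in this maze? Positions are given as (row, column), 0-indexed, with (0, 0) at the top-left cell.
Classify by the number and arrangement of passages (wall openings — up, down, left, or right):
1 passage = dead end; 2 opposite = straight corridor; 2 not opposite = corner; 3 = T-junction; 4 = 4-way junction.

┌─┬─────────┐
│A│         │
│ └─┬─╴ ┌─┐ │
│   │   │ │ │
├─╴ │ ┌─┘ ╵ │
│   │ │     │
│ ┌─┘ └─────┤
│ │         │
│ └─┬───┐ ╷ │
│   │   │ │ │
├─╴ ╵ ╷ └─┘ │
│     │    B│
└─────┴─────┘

Checking cell at (1, 0):
Number of passages: 2
Cell type: corner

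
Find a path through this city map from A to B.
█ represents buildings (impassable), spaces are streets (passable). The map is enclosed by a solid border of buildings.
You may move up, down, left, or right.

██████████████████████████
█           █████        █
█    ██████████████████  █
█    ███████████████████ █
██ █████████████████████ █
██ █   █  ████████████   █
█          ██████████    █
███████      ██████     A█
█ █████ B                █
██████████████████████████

Finding the shortest path from A to B:
Movement: cardinal only
Path length: 17 steps
Directions: down → left → left → left → left → left → left → left → left → left → left → left → left → left → left → left → left

Solution:

██████████████████████████
█           █████        █
█    ██████████████████  █
█    ███████████████████ █
██ █████████████████████ █
██ █   █  ████████████   █
█          ██████████    █
███████      ██████     A█
█ █████ B←←←←←←←←←←←←←←←↲█
██████████████████████████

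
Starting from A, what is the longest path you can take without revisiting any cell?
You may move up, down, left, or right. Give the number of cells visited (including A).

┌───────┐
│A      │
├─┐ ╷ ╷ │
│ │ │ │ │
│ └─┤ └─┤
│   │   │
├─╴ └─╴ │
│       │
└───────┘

Finding longest simple path using DFS:
Start: (0, 0)
Longest path visits 12 cells
Path: A → right → right → down → down → right → down → left → left → up → left → up

Solution:

┌───────┐
│A → ↓  │
├─┐ ╷ ╷ │
│B│ │↓│ │
│ └─┤ └─┤
│↑ ↰│↳ ↓│
├─╴ └─╴ │
│  ↑ ← ↲│
└───────┘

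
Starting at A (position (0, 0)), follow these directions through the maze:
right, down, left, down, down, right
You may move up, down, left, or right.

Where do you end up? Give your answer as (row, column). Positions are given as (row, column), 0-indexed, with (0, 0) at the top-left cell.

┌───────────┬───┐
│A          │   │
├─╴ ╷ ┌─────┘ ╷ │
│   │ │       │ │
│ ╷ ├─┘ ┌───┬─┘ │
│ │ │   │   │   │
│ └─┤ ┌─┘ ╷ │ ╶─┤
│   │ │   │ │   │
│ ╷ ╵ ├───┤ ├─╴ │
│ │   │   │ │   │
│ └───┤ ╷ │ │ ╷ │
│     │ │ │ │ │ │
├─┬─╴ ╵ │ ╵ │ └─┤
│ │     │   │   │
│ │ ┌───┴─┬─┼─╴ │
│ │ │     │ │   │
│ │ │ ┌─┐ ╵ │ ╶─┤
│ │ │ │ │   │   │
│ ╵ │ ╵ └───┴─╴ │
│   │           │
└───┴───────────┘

Following directions step by step:
Start: (0, 0)
  right: (0, 0) → (0, 1)
  down: (0, 1) → (1, 1)
  left: (1, 1) → (1, 0)
  down: (1, 0) → (2, 0)
  down: (2, 0) → (3, 0)
  right: (3, 0) → (3, 1)
Final position: (3, 1)

Path taken:

┌───────────┬───┐
│A ↓        │   │
├─╴ ╷ ┌─────┘ ╷ │
│↓ ↲│ │       │ │
│ ╷ ├─┘ ┌───┬─┘ │
│↓│ │   │   │   │
│ └─┤ ┌─┘ ╷ │ ╶─┤
│↳ B│ │   │ │   │
│ ╷ ╵ ├───┤ ├─╴ │
│ │   │   │ │   │
│ └───┤ ╷ │ │ ╷ │
│     │ │ │ │ │ │
├─┬─╴ ╵ │ ╵ │ └─┤
│ │     │   │   │
│ │ ┌───┴─┬─┼─╴ │
│ │ │     │ │   │
│ │ │ ┌─┐ ╵ │ ╶─┤
│ │ │ │ │   │   │
│ ╵ │ ╵ └───┴─╴ │
│   │           │
└───┴───────────┘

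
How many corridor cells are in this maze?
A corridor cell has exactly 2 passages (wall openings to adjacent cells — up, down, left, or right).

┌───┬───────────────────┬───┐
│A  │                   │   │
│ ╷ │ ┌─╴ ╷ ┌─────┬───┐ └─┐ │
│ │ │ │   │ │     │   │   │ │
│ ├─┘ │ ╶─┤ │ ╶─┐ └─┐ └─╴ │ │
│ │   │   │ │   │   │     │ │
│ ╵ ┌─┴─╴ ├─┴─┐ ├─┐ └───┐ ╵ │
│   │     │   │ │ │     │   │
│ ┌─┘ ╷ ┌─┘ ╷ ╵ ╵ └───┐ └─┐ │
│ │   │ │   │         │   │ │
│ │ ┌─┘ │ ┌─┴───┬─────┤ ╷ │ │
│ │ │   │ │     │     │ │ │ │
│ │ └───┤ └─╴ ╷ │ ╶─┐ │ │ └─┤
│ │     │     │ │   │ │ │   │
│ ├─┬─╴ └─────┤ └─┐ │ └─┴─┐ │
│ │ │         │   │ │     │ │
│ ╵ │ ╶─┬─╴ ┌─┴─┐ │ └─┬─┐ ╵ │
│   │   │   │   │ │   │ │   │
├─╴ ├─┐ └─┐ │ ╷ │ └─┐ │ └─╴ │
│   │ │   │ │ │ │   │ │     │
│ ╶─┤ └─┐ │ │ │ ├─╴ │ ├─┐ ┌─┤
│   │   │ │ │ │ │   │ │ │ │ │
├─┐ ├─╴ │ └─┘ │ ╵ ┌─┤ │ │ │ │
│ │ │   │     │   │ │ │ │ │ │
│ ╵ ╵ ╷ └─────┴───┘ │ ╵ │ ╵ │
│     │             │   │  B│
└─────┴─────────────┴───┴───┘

Counting cells with exactly 2 passages:
Total corridor cells: 144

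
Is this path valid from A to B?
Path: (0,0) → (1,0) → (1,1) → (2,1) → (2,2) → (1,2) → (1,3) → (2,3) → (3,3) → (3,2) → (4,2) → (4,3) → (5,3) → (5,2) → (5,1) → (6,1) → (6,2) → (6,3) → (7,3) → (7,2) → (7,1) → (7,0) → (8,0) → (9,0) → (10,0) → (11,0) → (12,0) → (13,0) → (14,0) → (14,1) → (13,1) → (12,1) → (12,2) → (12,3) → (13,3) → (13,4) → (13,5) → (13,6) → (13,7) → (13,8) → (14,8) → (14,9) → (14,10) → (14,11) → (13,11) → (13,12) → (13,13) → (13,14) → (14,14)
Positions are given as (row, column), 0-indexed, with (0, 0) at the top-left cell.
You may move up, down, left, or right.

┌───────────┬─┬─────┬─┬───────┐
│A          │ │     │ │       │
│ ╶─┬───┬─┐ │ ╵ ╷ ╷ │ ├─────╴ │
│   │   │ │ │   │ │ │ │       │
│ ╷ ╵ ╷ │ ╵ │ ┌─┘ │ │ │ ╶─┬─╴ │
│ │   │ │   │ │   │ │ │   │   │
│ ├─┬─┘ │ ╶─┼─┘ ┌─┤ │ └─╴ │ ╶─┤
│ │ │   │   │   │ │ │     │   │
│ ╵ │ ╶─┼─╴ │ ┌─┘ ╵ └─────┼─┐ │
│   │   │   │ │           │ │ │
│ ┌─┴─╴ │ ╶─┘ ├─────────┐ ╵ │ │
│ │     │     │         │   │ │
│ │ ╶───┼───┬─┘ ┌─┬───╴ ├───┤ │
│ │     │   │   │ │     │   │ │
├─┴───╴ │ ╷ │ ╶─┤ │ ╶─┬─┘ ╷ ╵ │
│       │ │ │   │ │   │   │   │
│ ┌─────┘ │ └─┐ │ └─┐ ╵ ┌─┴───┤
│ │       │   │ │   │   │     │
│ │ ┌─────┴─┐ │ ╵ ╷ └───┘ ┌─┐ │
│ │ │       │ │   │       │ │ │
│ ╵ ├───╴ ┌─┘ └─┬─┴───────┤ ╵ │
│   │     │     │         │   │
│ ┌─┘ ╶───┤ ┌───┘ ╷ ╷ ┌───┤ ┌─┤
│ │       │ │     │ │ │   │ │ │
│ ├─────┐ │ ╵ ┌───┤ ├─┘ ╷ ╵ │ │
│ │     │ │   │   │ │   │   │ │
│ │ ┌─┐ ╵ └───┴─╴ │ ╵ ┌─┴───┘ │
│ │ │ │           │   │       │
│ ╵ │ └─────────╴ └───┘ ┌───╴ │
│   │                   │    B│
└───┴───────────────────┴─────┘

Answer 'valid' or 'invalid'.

Checking path validity:
Result: All consecutive moves are passable.

valid

Correct solution:

┌───────────┬─┬─────┬─┬───────┐
│A          │ │     │ │       │
│ ╶─┬───┬─┐ │ ╵ ╷ ╷ │ ├─────╴ │
│↳ ↓│↱ ↓│ │ │   │ │ │ │       │
│ ╷ ╵ ╷ │ ╵ │ ┌─┘ │ │ │ ╶─┬─╴ │
│ │↳ ↑│↓│   │ │   │ │ │   │   │
│ ├─┬─┘ │ ╶─┼─┘ ┌─┤ │ └─╴ │ ╶─┤
│ │ │↓ ↲│   │   │ │ │     │   │
│ ╵ │ ╶─┼─╴ │ ┌─┘ ╵ └─────┼─┐ │
│   │↳ ↓│   │ │           │ │ │
│ ┌─┴─╴ │ ╶─┘ ├─────────┐ ╵ │ │
│ │↓ ← ↲│     │         │   │ │
│ │ ╶───┼───┬─┘ ┌─┬───╴ ├───┤ │
│ │↳ → ↓│   │   │ │     │   │ │
├─┴───╴ │ ╷ │ ╶─┤ │ ╶─┬─┘ ╷ ╵ │
│↓ ← ← ↲│ │ │   │ │   │   │   │
│ ┌─────┘ │ └─┐ │ └─┐ ╵ ┌─┴───┤
│↓│       │   │ │   │   │     │
│ │ ┌─────┴─┐ │ ╵ ╷ └───┘ ┌─┐ │
│↓│ │       │ │   │       │ │ │
│ ╵ ├───╴ ┌─┘ └─┬─┴───────┤ ╵ │
│↓  │     │     │         │   │
│ ┌─┘ ╶───┤ ┌───┘ ╷ ╷ ┌───┤ ┌─┤
│↓│       │ │     │ │ │   │ │ │
│ ├─────┐ │ ╵ ┌───┤ ├─┘ ╷ ╵ │ │
│↓│↱ → ↓│ │   │   │ │   │   │ │
│ │ ┌─┐ ╵ └───┴─╴ │ ╵ ┌─┴───┘ │
│↓│↑│ │↳ → → → → ↓│   │↱ → → ↓│
│ ╵ │ └─────────╴ └───┘ ┌───╴ │
│↳ ↑│            ↳ → → ↑│    B│
└───┴───────────────────┴─────┘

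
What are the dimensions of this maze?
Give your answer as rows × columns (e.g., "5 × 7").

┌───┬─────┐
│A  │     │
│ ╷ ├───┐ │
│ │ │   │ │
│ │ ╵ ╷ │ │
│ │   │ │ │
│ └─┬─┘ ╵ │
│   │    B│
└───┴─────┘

Counting the maze dimensions:
Rows (vertical): 4
Columns (horizontal): 5
Dimensions: 4 × 5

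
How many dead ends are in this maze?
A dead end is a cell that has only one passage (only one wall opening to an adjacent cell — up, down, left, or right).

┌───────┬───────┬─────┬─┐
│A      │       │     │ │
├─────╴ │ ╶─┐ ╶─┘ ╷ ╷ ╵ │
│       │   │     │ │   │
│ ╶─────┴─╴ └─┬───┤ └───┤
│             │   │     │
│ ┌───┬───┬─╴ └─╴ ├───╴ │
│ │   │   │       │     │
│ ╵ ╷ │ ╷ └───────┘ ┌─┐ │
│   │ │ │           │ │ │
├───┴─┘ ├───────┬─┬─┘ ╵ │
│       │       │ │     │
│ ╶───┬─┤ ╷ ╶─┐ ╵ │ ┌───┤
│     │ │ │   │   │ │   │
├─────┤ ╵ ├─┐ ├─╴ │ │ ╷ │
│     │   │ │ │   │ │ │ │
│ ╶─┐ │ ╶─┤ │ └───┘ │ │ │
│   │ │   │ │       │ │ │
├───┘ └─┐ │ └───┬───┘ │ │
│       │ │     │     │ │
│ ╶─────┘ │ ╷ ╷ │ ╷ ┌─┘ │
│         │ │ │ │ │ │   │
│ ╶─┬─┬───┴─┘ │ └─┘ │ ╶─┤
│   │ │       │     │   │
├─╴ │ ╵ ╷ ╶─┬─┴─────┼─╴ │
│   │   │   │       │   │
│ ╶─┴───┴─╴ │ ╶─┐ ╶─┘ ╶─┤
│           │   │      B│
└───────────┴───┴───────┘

Checking each cell for number of passages:

Dead ends found at positions:
  (0, 0)
  (0, 7)
  (0, 11)
  (2, 7)
  (3, 5)
  (4, 2)
  (4, 10)
  (5, 8)
  (6, 2)
  (6, 3)
  (7, 5)
  (7, 7)
  (8, 1)
  (9, 3)
  (10, 5)
  (10, 8)
  (11, 2)
  (12, 9)
  (13, 7)
  (13, 11)
Total dead ends: 20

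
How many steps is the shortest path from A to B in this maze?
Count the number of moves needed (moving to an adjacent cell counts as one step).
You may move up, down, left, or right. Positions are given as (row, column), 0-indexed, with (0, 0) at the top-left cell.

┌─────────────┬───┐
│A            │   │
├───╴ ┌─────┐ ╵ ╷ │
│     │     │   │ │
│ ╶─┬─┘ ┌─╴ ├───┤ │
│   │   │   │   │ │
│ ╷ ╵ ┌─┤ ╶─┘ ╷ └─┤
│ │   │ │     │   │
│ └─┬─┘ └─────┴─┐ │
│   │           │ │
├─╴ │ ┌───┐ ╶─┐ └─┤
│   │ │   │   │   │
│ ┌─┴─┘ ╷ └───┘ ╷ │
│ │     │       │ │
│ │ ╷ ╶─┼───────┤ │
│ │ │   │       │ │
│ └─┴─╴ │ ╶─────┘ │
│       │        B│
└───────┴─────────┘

Using BFS to find shortest path:
Start: (0, 0), End: (8, 8)
Path found:
(0,0) → (0,1) → (0,2) → (1,2) → (1,1) → (1,0) → (2,0) → (3,0) → (4,0) → (4,1) → (5,1) → (5,0) → (6,0) → (7,0) → (8,0) → (8,1) → (8,2) → (8,3) → (7,3) → (7,2) → (6,2) → (6,3) → (5,3) → (5,4) → (6,4) → (6,5) → (6,6) → (6,7) → (5,7) → (5,8) → (6,8) → (7,8) → (8,8)
Number of steps: 32

Solution:

┌─────────────┬───┐
│A → ↓        │   │
├───╴ ┌─────┐ ╵ ╷ │
│↓ ← ↲│     │   │ │
│ ╶─┬─┘ ┌─╴ ├───┤ │
│↓  │   │   │   │ │
│ ╷ ╵ ┌─┤ ╶─┘ ╷ └─┤
│↓│   │ │     │   │
│ └─┬─┘ └─────┴─┐ │
│↳ ↓│           │ │
├─╴ │ ┌───┐ ╶─┐ └─┤
│↓ ↲│ │↱ ↓│   │↱ ↓│
│ ┌─┴─┘ ╷ └───┘ ╷ │
│↓│  ↱ ↑│↳ → → ↑│↓│
│ │ ╷ ╶─┼───────┤ │
│↓│ │↑ ↰│       │↓│
│ └─┴─╴ │ ╶─────┘ │
│↳ → → ↑│        B│
└───────┴─────────┘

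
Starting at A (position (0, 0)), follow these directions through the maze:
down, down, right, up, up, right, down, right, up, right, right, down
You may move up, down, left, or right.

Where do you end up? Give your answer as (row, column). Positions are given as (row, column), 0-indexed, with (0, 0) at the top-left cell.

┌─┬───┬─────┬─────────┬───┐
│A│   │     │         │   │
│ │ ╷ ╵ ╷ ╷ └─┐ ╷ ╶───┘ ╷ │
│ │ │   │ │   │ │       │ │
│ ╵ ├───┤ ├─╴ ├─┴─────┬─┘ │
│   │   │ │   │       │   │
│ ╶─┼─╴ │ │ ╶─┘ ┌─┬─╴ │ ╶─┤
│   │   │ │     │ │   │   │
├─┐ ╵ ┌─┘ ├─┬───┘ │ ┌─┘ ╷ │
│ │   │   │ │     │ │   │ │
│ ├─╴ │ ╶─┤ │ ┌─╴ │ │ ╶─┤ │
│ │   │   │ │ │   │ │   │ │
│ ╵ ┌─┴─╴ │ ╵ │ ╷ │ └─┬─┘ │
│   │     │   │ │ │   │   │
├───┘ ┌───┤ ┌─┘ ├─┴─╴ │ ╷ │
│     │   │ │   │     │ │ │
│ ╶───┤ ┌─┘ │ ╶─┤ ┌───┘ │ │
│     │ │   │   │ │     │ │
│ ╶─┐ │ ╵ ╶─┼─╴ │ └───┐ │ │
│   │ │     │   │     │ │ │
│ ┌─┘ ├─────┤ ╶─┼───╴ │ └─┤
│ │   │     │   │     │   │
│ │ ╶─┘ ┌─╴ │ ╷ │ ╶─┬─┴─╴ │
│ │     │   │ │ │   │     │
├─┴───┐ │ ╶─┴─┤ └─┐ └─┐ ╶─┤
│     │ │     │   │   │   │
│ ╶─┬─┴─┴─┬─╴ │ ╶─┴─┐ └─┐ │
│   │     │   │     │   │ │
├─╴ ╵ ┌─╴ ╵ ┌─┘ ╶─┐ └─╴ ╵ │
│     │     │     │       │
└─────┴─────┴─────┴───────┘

Following directions step by step:
Start: (0, 0)
  down: (0, 0) → (1, 0)
  down: (1, 0) → (2, 0)
  right: (2, 0) → (2, 1)
  up: (2, 1) → (1, 1)
  up: (1, 1) → (0, 1)
  right: (0, 1) → (0, 2)
  down: (0, 2) → (1, 2)
  right: (1, 2) → (1, 3)
  up: (1, 3) → (0, 3)
  right: (0, 3) → (0, 4)
  right: (0, 4) → (0, 5)
  down: (0, 5) → (1, 5)
Final position: (1, 5)

Path taken:

┌─┬───┬─────┬─────────┬───┐
│A│↱ ↓│↱ → ↓│         │   │
│ │ ╷ ╵ ╷ ╷ └─┐ ╷ ╶───┘ ╷ │
│↓│↑│↳ ↑│ │B  │ │       │ │
│ ╵ ├───┤ ├─╴ ├─┴─────┬─┘ │
│↳ ↑│   │ │   │       │   │
│ ╶─┼─╴ │ │ ╶─┘ ┌─┬─╴ │ ╶─┤
│   │   │ │     │ │   │   │
├─┐ ╵ ┌─┘ ├─┬───┘ │ ┌─┘ ╷ │
│ │   │   │ │     │ │   │ │
│ ├─╴ │ ╶─┤ │ ┌─╴ │ │ ╶─┤ │
│ │   │   │ │ │   │ │   │ │
│ ╵ ┌─┴─╴ │ ╵ │ ╷ │ └─┬─┘ │
│   │     │   │ │ │   │   │
├───┘ ┌───┤ ┌─┘ ├─┴─╴ │ ╷ │
│     │   │ │   │     │ │ │
│ ╶───┤ ┌─┘ │ ╶─┤ ┌───┘ │ │
│     │ │   │   │ │     │ │
│ ╶─┐ │ ╵ ╶─┼─╴ │ └───┐ │ │
│   │ │     │   │     │ │ │
│ ┌─┘ ├─────┤ ╶─┼───╴ │ └─┤
│ │   │     │   │     │   │
│ │ ╶─┘ ┌─╴ │ ╷ │ ╶─┬─┴─╴ │
│ │     │   │ │ │   │     │
├─┴───┐ │ ╶─┴─┤ └─┐ └─┐ ╶─┤
│     │ │     │   │   │   │
│ ╶─┬─┴─┴─┬─╴ │ ╶─┴─┐ └─┐ │
│   │     │   │     │   │ │
├─╴ ╵ ┌─╴ ╵ ┌─┘ ╶─┐ └─╴ ╵ │
│     │     │     │       │
└─────┴─────┴─────┴───────┘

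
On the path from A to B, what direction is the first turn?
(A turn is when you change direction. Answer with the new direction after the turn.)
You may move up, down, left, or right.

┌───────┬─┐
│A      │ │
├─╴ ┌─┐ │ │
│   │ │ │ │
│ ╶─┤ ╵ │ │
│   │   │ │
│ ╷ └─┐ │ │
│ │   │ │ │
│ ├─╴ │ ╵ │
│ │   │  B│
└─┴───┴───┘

Directions: right, right, right, down, down, down, down, right
First turn direction: down

Solution:

┌───────┬─┐
│A → → ↓│ │
├─╴ ┌─┐ │ │
│   │ │↓│ │
│ ╶─┤ ╵ │ │
│   │  ↓│ │
│ ╷ └─┐ │ │
│ │   │↓│ │
│ ├─╴ │ ╵ │
│ │   │↳ B│
└─┴───┴───┘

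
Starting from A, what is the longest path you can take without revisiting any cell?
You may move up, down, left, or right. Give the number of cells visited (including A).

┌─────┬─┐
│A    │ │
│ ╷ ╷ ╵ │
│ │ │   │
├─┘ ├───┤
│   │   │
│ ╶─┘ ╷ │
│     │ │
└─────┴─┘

Finding longest simple path using DFS:
Start: (0, 0)
Longest path visits 11 cells
Path: A → right → down → down → left → down → right → right → up → right → down

Solution:

┌─────┬─┐
│A ↓  │ │
│ ╷ ╷ ╵ │
│ │↓│   │
├─┘ ├───┤
│↓ ↲│↱ ↓│
│ ╶─┘ ╷ │
│↳ → ↑│B│
└─────┴─┘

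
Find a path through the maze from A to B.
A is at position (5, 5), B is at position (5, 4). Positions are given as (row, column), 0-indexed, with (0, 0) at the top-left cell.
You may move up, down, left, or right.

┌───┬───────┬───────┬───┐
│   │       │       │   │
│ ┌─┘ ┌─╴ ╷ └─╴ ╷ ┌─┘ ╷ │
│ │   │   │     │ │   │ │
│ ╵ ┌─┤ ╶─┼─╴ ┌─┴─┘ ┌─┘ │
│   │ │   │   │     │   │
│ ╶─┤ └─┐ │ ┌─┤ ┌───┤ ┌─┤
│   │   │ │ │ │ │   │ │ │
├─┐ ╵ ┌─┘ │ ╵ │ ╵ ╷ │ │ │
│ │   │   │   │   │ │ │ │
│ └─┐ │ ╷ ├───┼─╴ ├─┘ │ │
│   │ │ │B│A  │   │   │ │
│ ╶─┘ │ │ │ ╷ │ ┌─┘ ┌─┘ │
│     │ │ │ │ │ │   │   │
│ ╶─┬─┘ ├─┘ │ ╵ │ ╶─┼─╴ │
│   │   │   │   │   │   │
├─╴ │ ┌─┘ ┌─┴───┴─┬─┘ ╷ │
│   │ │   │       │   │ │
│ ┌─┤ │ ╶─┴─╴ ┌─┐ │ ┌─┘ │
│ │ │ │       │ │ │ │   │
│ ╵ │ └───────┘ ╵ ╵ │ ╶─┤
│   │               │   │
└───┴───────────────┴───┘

Finding the shortest path from (5, 5) to (5, 4):
Path length: 29 steps
Directions: down → down → left → down → left → down → right → right → right → up → right → right → down → down → left → left → left → left → left → left → up → up → up → right → up → up → up → right → down

Solution:

┌───┬───────┬───────┬───┐
│   │       │       │   │
│ ┌─┘ ┌─╴ ╷ └─╴ ╷ ┌─┘ ╷ │
│ │   │   │     │ │   │ │
│ ╵ ┌─┤ ╶─┼─╴ ┌─┴─┘ ┌─┘ │
│   │ │   │   │     │   │
│ ╶─┤ └─┐ │ ┌─┤ ┌───┤ ┌─┤
│   │   │ │ │ │ │   │ │ │
├─┐ ╵ ┌─┘ │ ╵ │ ╵ ╷ │ │ │
│ │   │↱ ↓│   │   │ │ │ │
│ └─┐ │ ╷ ├───┼─╴ ├─┘ │ │
│   │ │↑│B│A  │   │   │ │
│ ╶─┘ │ │ │ ╷ │ ┌─┘ ┌─┘ │
│     │↑│ │↓│ │ │   │   │
│ ╶─┬─┘ ├─┘ │ ╵ │ ╶─┼─╴ │
│   │↱ ↑│↓ ↲│   │   │   │
├─╴ │ ┌─┘ ┌─┴───┴─┬─┘ ╷ │
│   │↑│↓ ↲│  ↱ → ↓│   │ │
│ ┌─┤ │ ╶─┴─╴ ┌─┐ │ ┌─┘ │
│ │ │↑│↳ → → ↑│ │↓│ │   │
│ ╵ │ └───────┘ ╵ ╵ │ ╶─┤
│   │↑ ← ← ← ← ← ↲  │   │
└───┴───────────────┴───┘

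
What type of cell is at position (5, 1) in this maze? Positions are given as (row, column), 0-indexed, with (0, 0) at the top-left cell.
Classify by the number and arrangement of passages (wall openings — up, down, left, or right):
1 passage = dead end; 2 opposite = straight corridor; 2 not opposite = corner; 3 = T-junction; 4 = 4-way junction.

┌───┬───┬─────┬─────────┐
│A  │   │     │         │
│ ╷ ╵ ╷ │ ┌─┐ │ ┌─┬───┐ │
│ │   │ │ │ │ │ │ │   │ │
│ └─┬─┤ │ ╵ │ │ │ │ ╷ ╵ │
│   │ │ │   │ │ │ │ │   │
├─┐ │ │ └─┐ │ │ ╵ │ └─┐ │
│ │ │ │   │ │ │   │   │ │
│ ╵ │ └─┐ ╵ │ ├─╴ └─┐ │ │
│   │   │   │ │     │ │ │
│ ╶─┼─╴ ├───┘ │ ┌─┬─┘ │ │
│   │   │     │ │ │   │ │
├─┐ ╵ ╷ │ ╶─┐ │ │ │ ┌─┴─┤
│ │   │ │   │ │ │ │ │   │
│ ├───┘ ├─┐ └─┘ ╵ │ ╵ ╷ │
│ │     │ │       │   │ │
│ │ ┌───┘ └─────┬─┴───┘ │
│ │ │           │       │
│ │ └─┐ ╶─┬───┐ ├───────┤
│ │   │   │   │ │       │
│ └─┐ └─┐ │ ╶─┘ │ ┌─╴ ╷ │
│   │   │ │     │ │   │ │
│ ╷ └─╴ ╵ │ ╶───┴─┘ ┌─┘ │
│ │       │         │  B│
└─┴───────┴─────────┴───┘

Checking cell at (5, 1):
Number of passages: 2
Cell type: corner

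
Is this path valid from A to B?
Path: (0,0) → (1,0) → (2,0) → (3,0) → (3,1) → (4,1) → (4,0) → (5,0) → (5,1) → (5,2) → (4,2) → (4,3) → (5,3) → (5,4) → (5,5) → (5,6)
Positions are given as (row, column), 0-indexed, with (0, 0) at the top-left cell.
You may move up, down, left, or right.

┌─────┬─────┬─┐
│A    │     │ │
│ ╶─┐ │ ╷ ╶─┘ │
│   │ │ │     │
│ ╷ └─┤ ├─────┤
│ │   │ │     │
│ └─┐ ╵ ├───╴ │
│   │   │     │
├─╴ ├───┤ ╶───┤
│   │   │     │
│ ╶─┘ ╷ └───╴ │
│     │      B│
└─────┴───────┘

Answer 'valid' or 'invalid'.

Checking path validity:
Result: All consecutive moves are passable.

valid

Correct solution:

┌─────┬─────┬─┐
│A    │     │ │
│ ╶─┐ │ ╷ ╶─┘ │
│↓  │ │ │     │
│ ╷ └─┤ ├─────┤
│↓│   │ │     │
│ └─┐ ╵ ├───╴ │
│↳ ↓│   │     │
├─╴ ├───┤ ╶───┤
│↓ ↲│↱ ↓│     │
│ ╶─┘ ╷ └───╴ │
│↳ → ↑│↳ → → B│
└─────┴───────┘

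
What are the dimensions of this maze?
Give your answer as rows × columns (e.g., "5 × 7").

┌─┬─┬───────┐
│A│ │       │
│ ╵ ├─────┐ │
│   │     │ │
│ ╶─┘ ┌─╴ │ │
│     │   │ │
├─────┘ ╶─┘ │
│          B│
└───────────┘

Counting the maze dimensions:
Rows (vertical): 4
Columns (horizontal): 6
Dimensions: 4 × 6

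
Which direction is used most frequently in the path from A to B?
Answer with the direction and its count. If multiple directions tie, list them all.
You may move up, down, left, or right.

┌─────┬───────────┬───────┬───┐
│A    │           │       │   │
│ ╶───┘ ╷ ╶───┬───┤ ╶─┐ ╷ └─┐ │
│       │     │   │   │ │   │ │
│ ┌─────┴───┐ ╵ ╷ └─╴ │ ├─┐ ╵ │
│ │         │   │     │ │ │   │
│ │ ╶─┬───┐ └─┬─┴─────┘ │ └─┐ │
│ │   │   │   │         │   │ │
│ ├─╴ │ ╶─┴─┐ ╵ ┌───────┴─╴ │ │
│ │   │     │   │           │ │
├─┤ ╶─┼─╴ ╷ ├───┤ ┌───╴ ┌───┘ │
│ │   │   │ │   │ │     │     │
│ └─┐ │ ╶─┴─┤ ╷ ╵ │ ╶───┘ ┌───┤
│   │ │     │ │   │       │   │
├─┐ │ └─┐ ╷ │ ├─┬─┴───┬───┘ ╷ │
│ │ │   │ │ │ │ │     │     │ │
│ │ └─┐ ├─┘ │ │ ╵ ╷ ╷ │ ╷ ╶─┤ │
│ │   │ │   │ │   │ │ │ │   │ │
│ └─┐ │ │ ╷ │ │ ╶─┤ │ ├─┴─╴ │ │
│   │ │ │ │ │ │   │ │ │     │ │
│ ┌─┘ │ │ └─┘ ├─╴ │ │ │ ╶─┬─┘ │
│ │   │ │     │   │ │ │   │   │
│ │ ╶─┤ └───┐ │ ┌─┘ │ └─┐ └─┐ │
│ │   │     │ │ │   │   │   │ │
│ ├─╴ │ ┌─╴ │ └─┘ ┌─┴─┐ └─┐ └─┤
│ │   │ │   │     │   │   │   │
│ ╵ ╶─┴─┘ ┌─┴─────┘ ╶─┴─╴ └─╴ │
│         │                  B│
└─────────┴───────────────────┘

Directions: down, right, right, right, up, right, down, right, right, down, right, up, right, down, right, right, up, left, up, right, right, right, down, right, down, right, down, down, down, left, left, down, left, left, left, up, right, right, up, left, left, left, down, down, left, up, left, down, down, down, down, down, down, down, right, right, up, right, up, up, up, up, right, down, down, down, down, right, down, right, down, right, right
Counts: {'down': 25, 'right': 25, 'up': 12, 'left': 11}
Most common: down and right (tied at 25 times each)

Solution:

┌─────┬───────────┬───────┬───┐
│A    │↱ ↓        │↱ → → ↓│   │
│ ╶───┘ ╷ ╶───┬───┤ ╶─┐ ╷ └─┐ │
│↳ → → ↑│↳ → ↓│↱ ↓│↑ ↰│ │↳ ↓│ │
│ ┌─────┴───┐ ╵ ╷ └─╴ │ ├─┐ ╵ │
│ │         │↳ ↑│↳ → ↑│ │ │↳ ↓│
│ │ ╶─┬───┐ └─┬─┴─────┘ │ └─┐ │
│ │   │   │   │         │   │↓│
│ ├─╴ │ ╶─┴─┐ ╵ ┌───────┴─╴ │ │
│ │   │     │   │↓ ← ← ↰    │↓│
├─┤ ╶─┼─╴ ╷ ├───┤ ┌───╴ ┌───┘ │
│ │   │   │ │↓ ↰│↓│↱ → ↑│↓ ← ↲│
│ └─┐ │ ╶─┴─┤ ╷ ╵ │ ╶───┘ ┌───┤
│   │ │     │↓│↑ ↲│↑ ← ← ↲│   │
├─┐ │ └─┐ ╷ │ ├─┬─┴───┬───┘ ╷ │
│ │ │   │ │ │↓│ │  ↱ ↓│     │ │
│ │ └─┐ ├─┘ │ │ ╵ ╷ ╷ │ ╷ ╶─┤ │
│ │   │ │   │↓│   │↑│↓│ │   │ │
│ └─┐ │ │ ╷ │ │ ╶─┤ │ ├─┴─╴ │ │
│   │ │ │ │ │↓│   │↑│↓│     │ │
│ ┌─┘ │ │ └─┘ ├─╴ │ │ │ ╶─┬─┘ │
│ │   │ │    ↓│   │↑│↓│   │   │
│ │ ╶─┤ └───┐ │ ┌─┘ │ └─┐ └─┐ │
│ │   │     │↓│ │↱ ↑│↳ ↓│   │ │
│ ├─╴ │ ┌─╴ │ └─┘ ┌─┴─┐ └─┐ └─┤
│ │   │ │   │↳ → ↑│   │↳ ↓│   │
│ ╵ ╶─┴─┘ ┌─┴─────┘ ╶─┴─╴ └─╴ │
│         │              ↳ → B│
└─────────┴───────────────────┘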